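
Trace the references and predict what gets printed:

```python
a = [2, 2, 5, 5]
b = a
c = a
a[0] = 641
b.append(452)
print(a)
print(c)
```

Key concept: multiple aliases.
Step by step:
`a = [2, 2, 5, 5]` → a = [2, 2, 5, 5]
`b = a` → b = [2, 2, 5, 5] (same object as a)
`c = a` → c = [2, 2, 5, 5] (same object as a, b)
`a[0] = 641` → a = [641, 2, 5, 5] (same object as b, c); b = [641, 2, 5, 5] (same object as a, c); c = [641, 2, 5, 5] (same object as a, b)
`b.append(452)` → a = [641, 2, 5, 5, 452] (same object as b, c); b = [641, 2, 5, 5, 452] (same object as a, c); c = [641, 2, 5, 5, 452] (same object as a, b)
`print(a)` → prints [641, 2, 5, 5, 452]
`print(c)` → prints [641, 2, 5, 5, 452]

Answer:
[641, 2, 5, 5, 452]
[641, 2, 5, 5, 452]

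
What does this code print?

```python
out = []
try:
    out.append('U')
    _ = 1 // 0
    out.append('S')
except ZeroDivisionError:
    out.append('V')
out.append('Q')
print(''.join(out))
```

Execution trace: 'U' (try body) → 'V' (except ZeroDivisionError) → 'Q' (after the try/except). Output: UVQ

Answer: UVQ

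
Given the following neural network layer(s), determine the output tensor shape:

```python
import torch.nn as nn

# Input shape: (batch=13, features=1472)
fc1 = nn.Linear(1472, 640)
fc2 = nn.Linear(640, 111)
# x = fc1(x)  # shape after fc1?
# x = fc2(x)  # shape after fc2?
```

Input: (13, 1472) -> after fc1: (13, 640) -> Output: (13, 111)

Answer: (13, 111)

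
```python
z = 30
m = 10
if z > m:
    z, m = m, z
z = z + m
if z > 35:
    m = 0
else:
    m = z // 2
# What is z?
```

Trace:
`z = 30` → z = 30
`m = 10` → m = 10
`if z > m: ...` → z > m is True → z = 10; m = 30
`z = z + m` → z = 40
`if z > 35: ...` → z > 35 is True → m = 0
So z = 40

Answer: 40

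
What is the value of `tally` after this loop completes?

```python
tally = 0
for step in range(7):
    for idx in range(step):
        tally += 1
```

Triangle number: 0+1+2+...+6
`tally` takes the values: 0 → 1 → 2 → 3 → 4 → 5 → 6 → 7 → 8 → 9 → 10 → 11 → 12 → 13 → 14 → 15 → 16 → 17 → 18 → 19 → 20 → 21

Answer: 21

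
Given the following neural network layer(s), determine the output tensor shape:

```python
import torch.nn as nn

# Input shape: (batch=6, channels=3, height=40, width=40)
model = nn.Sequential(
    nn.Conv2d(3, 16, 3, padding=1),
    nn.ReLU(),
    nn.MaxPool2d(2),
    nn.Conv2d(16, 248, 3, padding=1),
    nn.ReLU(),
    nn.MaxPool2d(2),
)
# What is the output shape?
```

Input: (6, 3, 40, 40) -> after first Conv2d: (6, 16, 40, 40) -> after first MaxPool2d: (6, 16, 20, 20) -> after second Conv2d: (6, 248, 20, 20) -> Output: (6, 248, 10, 10)

Answer: (6, 248, 10, 10)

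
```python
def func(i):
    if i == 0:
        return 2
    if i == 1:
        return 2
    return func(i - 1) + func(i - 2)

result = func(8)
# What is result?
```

Build up from base cases: func(0)=2, func(1)=2, func(2)=4, func(3)=6, func(4)=10, func(5)=16, func(6)=26, ..., func(8)=68

Answer: 68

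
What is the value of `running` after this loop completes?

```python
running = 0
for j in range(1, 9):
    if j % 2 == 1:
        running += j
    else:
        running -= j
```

Add odd, subtract even
`running` takes the values: 0 → 1 → -1 → 2 → -2 → 3 → -3 → 4 → -4

Answer: -4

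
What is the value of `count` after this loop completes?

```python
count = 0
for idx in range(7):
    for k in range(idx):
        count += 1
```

Triangle number: 0+1+2+...+6
`count` takes the values: 0 → 1 → 2 → 3 → 4 → 5 → 6 → 7 → 8 → 9 → 10 → 11 → 12 → 13 → 14 → 15 → 16 → 17 → 18 → 19 → 20 → 21

Answer: 21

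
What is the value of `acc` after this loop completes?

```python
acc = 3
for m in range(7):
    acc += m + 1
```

Start at 3, add 1 to 7 = 31
`acc` takes the values: 3 → 4 → 6 → 9 → 13 → 18 → 24 → 31

Answer: 31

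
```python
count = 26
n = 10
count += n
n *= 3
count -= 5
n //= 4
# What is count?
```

Trace:
`count = 26` → count = 26
`n = 10` → n = 10
`count += n` → count = 36
`n *= 3` → n = 30
`count -= 5` → count = 31
`n //= 4` → n = 7
So count = 31

Answer: 31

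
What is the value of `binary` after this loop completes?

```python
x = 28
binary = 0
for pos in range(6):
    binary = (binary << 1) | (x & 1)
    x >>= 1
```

Reverse lowest 6 bits of 28
`binary` takes the values: 0 → 1 → 3 → 7 → 14

Answer: 14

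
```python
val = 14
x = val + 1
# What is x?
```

Trace:
`val = 14` → val = 14
`x = val + 1` → x = 15
So x = 15

Answer: 15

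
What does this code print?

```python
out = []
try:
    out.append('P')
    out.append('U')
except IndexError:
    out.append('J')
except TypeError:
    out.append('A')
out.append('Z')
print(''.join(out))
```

Execution trace: 'P' (try body) → 'U' (try body, no exception) → 'Z' (after the try/except). Output: PUZ

Answer: PUZ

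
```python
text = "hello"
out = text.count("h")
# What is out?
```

Trace:
`text = "hello"` → text = 'hello'
`out = text.count("h")` → out = 1
So out = 1

Answer: 1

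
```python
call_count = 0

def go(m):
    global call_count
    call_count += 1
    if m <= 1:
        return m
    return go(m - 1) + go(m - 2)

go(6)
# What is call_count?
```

Calls(m) = 1 + Calls(m-1) + Calls(m-2); Calls(0)=Calls(1)=1. For m=6 this gives 25.

Answer: 25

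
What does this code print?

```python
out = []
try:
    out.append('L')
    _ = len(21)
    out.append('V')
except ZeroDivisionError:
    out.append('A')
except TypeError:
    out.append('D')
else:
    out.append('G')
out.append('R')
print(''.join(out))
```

Execution trace: 'L' (try body) → 'D' (except TypeError) → 'R' (after the try/except). Output: LDR

Answer: LDR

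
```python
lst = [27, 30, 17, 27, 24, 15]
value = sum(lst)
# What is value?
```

Trace:
`lst = [27, 30, 17, 27, 24, 15]` → lst = [27, 30, 17, 27, 24, 15]
`value = sum(lst)` → value = 140
So value = 140

Answer: 140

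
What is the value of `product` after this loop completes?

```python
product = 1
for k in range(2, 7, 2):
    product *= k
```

Product of even numbers 2 to 6
`product` takes the values: 1 → 2 → 8 → 48

Answer: 48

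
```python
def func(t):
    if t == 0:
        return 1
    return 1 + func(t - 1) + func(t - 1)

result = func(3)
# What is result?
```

func(t) = 1 + 2·func(t-1), func(0)=1. Closed form: (1+1)·2^3 - 1 = 15.

Answer: 15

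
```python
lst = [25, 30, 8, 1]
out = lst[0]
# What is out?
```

Trace:
`lst = [25, 30, 8, 1]` → lst = [25, 30, 8, 1]
`out = lst[0]` → out = 25
So out = 25

Answer: 25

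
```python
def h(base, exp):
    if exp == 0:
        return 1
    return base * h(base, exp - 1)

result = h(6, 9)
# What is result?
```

h(6, 9) = 6 * 6 * 6 * 6 * 6 * 6 * 6 * 6 * 6 = 10077696

Answer: 10077696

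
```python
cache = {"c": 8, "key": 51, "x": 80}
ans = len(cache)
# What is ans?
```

Trace:
`cache = {"c": 8, "key": 51, "x": 80}` → cache = {'c': 8, 'key': 51, 'x': 80}
`ans = len(cache)` → ans = 3
So ans = 3

Answer: 3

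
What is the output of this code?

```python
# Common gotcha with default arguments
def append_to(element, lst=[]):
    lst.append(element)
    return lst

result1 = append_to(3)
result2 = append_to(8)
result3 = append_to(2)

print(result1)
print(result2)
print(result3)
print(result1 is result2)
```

Key concept: mutable default argument gotcha.
Step by step:
`result1 = append_to(3)` → result1 = [3]
`result2 = append_to(8)` → result1 = [3, 8] (same object as result2); result2 = [3, 8] (same object as result1)
`result3 = append_to(2)` → result1 = [3, 8, 2] (same object as result2, result3); result2 = [3, 8, 2] (same object as result1, result3); result3 = [3, 8, 2] (same object as result1, result2)
`print(result1)` → prints [3, 8, 2]
`print(result2)` → prints [3, 8, 2]
`print(result3)` → prints [3, 8, 2]
`print(result1 is result2)` → prints True

Answer:
[3, 8, 2]
[3, 8, 2]
[3, 8, 2]
True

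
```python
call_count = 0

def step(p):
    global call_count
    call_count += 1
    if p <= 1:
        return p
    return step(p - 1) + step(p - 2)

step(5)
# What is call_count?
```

Calls(p) = 1 + Calls(p-1) + Calls(p-2); Calls(0)=Calls(1)=1. For p=5 this gives 15.

Answer: 15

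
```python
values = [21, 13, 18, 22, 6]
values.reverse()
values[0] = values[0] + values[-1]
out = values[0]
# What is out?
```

Trace:
`values = [21, 13, 18, 22, 6]` → values = [21, 13, 18, 22, 6]
`values.reverse()` → values = [6, 22, 18, 13, 21]
`values[0] = values[0] + values[-1]` → values = [27, 22, 18, 13, 21]
`out = values[0]` → out = 27
So out = 27

Answer: 27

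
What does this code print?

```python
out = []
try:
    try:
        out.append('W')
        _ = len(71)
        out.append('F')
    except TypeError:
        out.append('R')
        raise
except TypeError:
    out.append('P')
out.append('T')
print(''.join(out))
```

Execution trace: 'W' (inner try body) → 'R' (inner except TypeError) → 'P' (outer except TypeError) → 'T' (after the try/except). Output: WRPT

Answer: WRPT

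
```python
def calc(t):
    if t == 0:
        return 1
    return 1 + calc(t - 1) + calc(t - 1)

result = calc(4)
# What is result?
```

calc(t) = 1 + 2·calc(t-1), calc(0)=1. Closed form: (1+1)·2^4 - 1 = 31.

Answer: 31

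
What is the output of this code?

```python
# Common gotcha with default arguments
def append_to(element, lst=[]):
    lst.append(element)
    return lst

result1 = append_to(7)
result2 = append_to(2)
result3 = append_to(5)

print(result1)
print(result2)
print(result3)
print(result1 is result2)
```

Key concept: mutable default argument gotcha.
Step by step:
`result1 = append_to(7)` → result1 = [7]
`result2 = append_to(2)` → result1 = [7, 2] (same object as result2); result2 = [7, 2] (same object as result1)
`result3 = append_to(5)` → result1 = [7, 2, 5] (same object as result2, result3); result2 = [7, 2, 5] (same object as result1, result3); result3 = [7, 2, 5] (same object as result1, result2)
`print(result1)` → prints [7, 2, 5]
`print(result2)` → prints [7, 2, 5]
`print(result3)` → prints [7, 2, 5]
`print(result1 is result2)` → prints True

Answer:
[7, 2, 5]
[7, 2, 5]
[7, 2, 5]
True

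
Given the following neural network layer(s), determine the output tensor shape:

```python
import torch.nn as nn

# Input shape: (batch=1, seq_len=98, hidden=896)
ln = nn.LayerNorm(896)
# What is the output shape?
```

Input: (1, 98, 896) -> Output: (1, 98, 896)

Answer: (1, 98, 896)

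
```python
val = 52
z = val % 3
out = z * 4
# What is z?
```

Trace:
`val = 52` → val = 52
`z = val % 3` → z = 1
`out = z * 4` → out = 4
So z = 1

Answer: 1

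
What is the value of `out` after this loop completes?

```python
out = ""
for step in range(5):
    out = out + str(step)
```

Concatenate digits 0 to 4
`out` takes the values: "" → "0" → "01" → "012" → "0123" → "01234"

Answer: "01234"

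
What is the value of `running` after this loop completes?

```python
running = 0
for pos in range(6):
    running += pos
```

Sum of 0 to 5 = 15
`running` takes the values: 0 → 1 → 3 → 6 → 10 → 15

Answer: 15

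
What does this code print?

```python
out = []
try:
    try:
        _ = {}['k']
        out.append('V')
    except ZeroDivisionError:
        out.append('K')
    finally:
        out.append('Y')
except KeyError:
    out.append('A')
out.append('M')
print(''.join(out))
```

Execution trace: 'Y' (finally) → 'A' (outer except KeyError) → 'M' (after the try/except). Output: YAM

Answer: YAM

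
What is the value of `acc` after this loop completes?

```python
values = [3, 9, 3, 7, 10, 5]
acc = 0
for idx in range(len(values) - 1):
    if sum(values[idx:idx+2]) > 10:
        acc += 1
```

Count windows with sum > 10
`acc` takes the values: 0 → 1 → 2 → 3 → 4

Answer: 4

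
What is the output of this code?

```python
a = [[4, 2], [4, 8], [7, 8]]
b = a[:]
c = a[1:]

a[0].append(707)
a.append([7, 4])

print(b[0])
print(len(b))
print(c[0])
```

Key concept: slice with nested mutation.
Step by step:
`a = [[4, 2], [4, 8], [7, 8]]` → a = [[4, 2], [4, 8], [7, 8]]
`b = a[:]` → b = [[4, 2], [4, 8], [7, 8]]
`c = a[1:]` → c = [[4, 8], [7, 8]]
`a[0].append(707)` → a = [[4, 2, 707], [4, 8], [7, 8]]; b = [[4, 2, 707], [4, 8], [7, 8]]
`a.append([7, 4])` → a = [[4, 2, 707], [4, 8], [7, 8], [7, 4]]
`print(b[0])` → prints [4, 2, 707]
`print(len(b))` → prints 3
`print(c[0])` → prints [4, 8]

Answer:
[4, 2, 707]
3
[4, 8]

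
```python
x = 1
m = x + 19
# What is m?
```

Trace:
`x = 1` → x = 1
`m = x + 19` → m = 20
So m = 20

Answer: 20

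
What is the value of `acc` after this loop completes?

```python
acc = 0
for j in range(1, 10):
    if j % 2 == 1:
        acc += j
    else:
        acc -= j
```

Add odd, subtract even
`acc` takes the values: 0 → 1 → -1 → 2 → -2 → 3 → -3 → 4 → -4 → 5

Answer: 5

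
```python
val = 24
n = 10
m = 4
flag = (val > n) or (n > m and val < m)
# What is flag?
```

Trace:
`val = 24` → val = 24
`n = 10` → n = 10
`m = 4` → m = 4
`flag = (val > n) or (n > m and val < m)` → flag = True
So flag = True

Answer: True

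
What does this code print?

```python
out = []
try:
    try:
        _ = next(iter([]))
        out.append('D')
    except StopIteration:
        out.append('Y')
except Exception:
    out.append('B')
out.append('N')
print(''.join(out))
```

Execution trace: 'Y' (inner except StopIteration) → 'N' (after the try/except). Output: YN

Answer: YN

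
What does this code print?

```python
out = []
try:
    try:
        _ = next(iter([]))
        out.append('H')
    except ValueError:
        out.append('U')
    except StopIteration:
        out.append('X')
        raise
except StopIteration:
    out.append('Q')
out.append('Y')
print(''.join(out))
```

Execution trace: 'X' (inner except StopIteration) → 'Q' (outer except StopIteration) → 'Y' (after the try/except). Output: XQY

Answer: XQY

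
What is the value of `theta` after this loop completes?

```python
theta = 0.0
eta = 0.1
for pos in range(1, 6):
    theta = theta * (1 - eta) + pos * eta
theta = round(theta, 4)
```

Moving average with lr=0.1
`theta` takes the values: 0.0 → 0.1 → 0.29 → 0.561 → 0.9049 → 1.31441 → 1.3144

Answer: 1.3144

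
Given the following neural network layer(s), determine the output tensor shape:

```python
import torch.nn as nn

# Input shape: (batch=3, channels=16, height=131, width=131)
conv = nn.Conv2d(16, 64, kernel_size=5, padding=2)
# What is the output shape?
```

Input: (3, 16, 131, 131) -> Output: (3, 64, 131, 131)

Answer: (3, 64, 131, 131)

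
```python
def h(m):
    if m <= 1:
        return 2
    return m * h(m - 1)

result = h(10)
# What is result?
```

h(10) = 10 * 9 * 8 * 7 * 6 * 5 * 4 * 3 * 2 * 2 = 7257600

Answer: 7257600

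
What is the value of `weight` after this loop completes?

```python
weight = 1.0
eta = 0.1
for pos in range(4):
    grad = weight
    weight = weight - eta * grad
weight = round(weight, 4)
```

Gradient descent: w = 1.0 * (1 - 0.1)^4
`weight` takes the values: 1.0 → 0.9 → 0.81 → 0.729 → 0.6561

Answer: 0.6561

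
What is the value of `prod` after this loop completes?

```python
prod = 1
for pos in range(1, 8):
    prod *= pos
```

7! = 5040
`prod` takes the values: 1 → 2 → 6 → 24 → 120 → 720 → 5040

Answer: 5040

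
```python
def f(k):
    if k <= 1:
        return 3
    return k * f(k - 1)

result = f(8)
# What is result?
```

f(8) = 8 * 7 * 6 * 5 * 4 * 3 * 2 * 3 = 120960

Answer: 120960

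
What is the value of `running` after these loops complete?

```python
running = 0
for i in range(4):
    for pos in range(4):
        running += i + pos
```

Sum of all i+pos for i,pos in 4x4
`running` takes the values: 0 → 1 → 3 → 6 → 7 → 9 → 12 → 16 → 18 → 21 → 25 → 30 → 33 → 37 → 42 → 48

Answer: 48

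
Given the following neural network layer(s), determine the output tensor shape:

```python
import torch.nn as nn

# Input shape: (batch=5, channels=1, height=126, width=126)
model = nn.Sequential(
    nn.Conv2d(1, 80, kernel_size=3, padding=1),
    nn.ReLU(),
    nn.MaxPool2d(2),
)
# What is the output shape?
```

Input: (5, 1, 126, 126) -> after Conv2d: (5, 80, 126, 126) -> after ReLU: (5, 80, 126, 126) -> Output: (5, 80, 63, 63)

Answer: (5, 80, 63, 63)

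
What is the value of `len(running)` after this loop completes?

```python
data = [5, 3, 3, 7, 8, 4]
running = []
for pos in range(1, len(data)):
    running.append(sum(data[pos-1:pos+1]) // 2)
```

Number of 2-element averages
`running` takes the values: [] → [4] → [4, 3] → [4, 3, 5] → [4, 3, 5, 7] → [4, 3, 5, 7, 6]
So `len(running)` = 5

Answer: 5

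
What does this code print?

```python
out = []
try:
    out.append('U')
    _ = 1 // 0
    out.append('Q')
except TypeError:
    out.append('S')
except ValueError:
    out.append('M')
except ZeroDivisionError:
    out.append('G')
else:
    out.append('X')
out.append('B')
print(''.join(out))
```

Execution trace: 'U' (try body) → 'G' (except ZeroDivisionError) → 'B' (after the try/except). Output: UGB

Answer: UGB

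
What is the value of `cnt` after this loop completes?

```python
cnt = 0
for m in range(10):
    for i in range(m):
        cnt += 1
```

Triangle number: 0+1+2+...+9
`cnt` takes the values: 0 → 1 → 2 → 3 → 4 → 5 → 6 → 7 → 8 → 9 → 10 → 11 → 12 → 13 → 14 → 15 → 16 → 17 → 18 → 19 → 20 → 21 → 22 → 23 → 24 → 25 → 26 → 27 → 28 → 29 → … → 41 → 42 → 43 → 44 → 45

Answer: 45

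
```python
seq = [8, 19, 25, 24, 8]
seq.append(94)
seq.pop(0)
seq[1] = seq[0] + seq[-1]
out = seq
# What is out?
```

Trace:
`seq = [8, 19, 25, 24, 8]` → seq = [8, 19, 25, 24, 8]
`seq.append(94)` → seq = [8, 19, 25, 24, 8, 94]
`seq.pop(0)` → seq = [19, 25, 24, 8, 94]
`seq[1] = seq[0] + seq[-1]` → seq = [19, 113, 24, 8, 94]
`out = seq` → out = [19, 113, 24, 8, 94]
So out = [19, 113, 24, 8, 94]

Answer: [19, 113, 24, 8, 94]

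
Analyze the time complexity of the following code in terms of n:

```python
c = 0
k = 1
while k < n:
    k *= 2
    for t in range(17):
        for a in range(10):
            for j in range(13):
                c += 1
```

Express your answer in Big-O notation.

Each loop level contributes: log n × 1 × 1 × 1. Multiplying the contributions gives O(log n).

Answer: O(log n)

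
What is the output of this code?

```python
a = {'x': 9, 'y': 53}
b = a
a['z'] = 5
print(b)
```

Key concept: dict aliasing.
Step by step:
`a = {'x': 9, 'y': 53}` → a = {'x': 9, 'y': 53}
`b = a` → b = {'x': 9, 'y': 53} (same object as a)
`a['z'] = 5` → a = {'x': 9, 'y': 53, 'z': 5} (same object as b); b = {'x': 9, 'y': 53, 'z': 5} (same object as a)
`print(b)` → prints {'x': 9, 'y': 53, 'z': 5}

Answer: {'x': 9, 'y': 53, 'z': 5}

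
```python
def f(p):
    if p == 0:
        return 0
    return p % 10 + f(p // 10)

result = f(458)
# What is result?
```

Sum of digits of 458: 8 + 5 + 4 = 17

Answer: 17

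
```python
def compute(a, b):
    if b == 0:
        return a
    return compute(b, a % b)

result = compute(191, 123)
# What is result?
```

compute(191, 123) -> compute(123, 68) -> compute(68, 55) -> compute(55, 13) -> compute(13, 3) -> compute(3, 1) -> compute(1, 0) -> 1

Answer: 1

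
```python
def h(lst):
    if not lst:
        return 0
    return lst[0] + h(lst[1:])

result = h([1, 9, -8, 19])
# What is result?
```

1 + 9 + (-8) + 19 + 0 = 21

Answer: 21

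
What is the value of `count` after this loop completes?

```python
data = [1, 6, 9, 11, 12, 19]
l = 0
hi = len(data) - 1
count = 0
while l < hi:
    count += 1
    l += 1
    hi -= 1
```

Iterations until pointers meet (list length 6)
`count` takes the values: 0 → 1 → 2 → 3

Answer: 3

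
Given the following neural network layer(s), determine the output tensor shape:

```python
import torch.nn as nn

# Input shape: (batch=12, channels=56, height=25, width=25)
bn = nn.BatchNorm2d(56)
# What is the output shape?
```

Input: (12, 56, 25, 25) -> Output: (12, 56, 25, 25)

Answer: (12, 56, 25, 25)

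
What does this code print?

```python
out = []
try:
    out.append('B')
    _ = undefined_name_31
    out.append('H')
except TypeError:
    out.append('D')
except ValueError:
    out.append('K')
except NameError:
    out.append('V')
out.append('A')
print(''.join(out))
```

Execution trace: 'B' (try body) → 'V' (except NameError) → 'A' (after the try/except). Output: BVA

Answer: BVA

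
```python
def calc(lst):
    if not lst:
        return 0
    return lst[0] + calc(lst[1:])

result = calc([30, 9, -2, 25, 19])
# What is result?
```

30 + 9 + (-2) + 25 + 19 + 0 = 81

Answer: 81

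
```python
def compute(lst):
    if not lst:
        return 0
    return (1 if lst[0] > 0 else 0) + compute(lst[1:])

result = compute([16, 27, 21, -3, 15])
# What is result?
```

Count of positive elements in [16, 27, 21, -3, 15] = 4

Answer: 4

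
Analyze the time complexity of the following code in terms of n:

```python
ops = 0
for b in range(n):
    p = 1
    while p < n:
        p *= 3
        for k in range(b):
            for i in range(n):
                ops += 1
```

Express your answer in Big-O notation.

Each loop level contributes: n × log n × n × n. Multiplying the contributions gives O(n^3 log n).

Answer: O(n^3 log n)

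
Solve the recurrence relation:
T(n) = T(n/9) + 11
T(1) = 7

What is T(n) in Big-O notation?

Each step divides n by 9 and adds 11. After log_9(n) steps we reach T(1)=7. So T(n) = 11·log_9(n) + 7 = O(log n).

Answer: O(log n)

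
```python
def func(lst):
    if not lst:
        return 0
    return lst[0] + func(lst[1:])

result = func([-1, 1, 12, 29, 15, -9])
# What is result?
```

(-1) + 1 + 12 + 29 + 15 + (-9) + 0 = 47

Answer: 47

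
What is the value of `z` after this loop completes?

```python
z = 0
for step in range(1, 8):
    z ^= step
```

XOR of 1 to 7
`z` takes the values: 0 → 1 → 3 → 0 → 4 → 1 → 7 → 0

Answer: 0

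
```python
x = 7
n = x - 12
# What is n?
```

Trace:
`x = 7` → x = 7
`n = x - 12` → n = -5
So n = -5

Answer: -5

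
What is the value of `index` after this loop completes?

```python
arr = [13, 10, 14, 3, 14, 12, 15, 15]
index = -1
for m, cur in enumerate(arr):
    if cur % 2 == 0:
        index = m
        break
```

First even number index in [13, 10, 14, 3, 14, 12, 15, 15]
`index` takes the values: -1 → 1

Answer: 1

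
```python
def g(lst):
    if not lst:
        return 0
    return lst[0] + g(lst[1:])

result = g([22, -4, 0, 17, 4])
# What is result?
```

22 + (-4) + 0 + 17 + 4 + 0 = 39

Answer: 39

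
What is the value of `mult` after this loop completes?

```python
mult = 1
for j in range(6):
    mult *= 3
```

3^6 = 729
`mult` takes the values: 1 → 3 → 9 → 27 → 81 → 243 → 729

Answer: 729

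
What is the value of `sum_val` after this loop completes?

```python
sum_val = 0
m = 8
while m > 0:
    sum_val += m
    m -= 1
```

Sum 8 down to 1
`sum_val` takes the values: 0 → 8 → 15 → 21 → 26 → 30 → 33 → 35 → 36

Answer: 36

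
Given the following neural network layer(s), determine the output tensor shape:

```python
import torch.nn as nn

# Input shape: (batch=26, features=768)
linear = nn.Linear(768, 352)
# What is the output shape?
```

Input: (26, 768) -> Output: (26, 352)

Answer: (26, 352)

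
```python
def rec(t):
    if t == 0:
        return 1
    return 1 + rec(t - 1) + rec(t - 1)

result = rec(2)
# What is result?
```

rec(t) = 1 + 2·rec(t-1), rec(0)=1. Closed form: (1+1)·2^2 - 1 = 7.

Answer: 7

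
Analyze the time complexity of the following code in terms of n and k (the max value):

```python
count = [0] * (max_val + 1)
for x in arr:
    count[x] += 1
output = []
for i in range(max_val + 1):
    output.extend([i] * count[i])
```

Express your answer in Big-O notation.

This is Counting sort (k = max value). Time complexity: O(n + k).

Answer: O(n + k)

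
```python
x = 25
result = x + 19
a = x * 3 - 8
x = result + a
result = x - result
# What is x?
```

Trace:
`x = 25` → x = 25
`result = x + 19` → result = 44
`a = x * 3 - 8` → a = 67
`x = result + a` → x = 111
`result = x - result` → result = 67
So x = 111

Answer: 111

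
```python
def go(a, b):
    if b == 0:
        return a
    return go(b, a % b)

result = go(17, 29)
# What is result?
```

go(17, 29) -> go(29, 17) -> go(17, 12) -> go(12, 5) -> go(5, 2) -> go(2, 1) -> go(1, 0) -> 1

Answer: 1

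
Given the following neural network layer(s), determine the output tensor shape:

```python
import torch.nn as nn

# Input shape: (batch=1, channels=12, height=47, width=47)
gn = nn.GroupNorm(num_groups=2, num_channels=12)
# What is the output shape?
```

Input: (1, 12, 47, 47) -> Output: (1, 12, 47, 47)

Answer: (1, 12, 47, 47)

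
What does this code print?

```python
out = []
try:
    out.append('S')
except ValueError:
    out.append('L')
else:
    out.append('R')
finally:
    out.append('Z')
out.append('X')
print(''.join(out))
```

Execution trace: 'S' (try body, no exception) → 'R' (else) → 'Z' (finally) → 'X' (after the try/except). Output: SRZX

Answer: SRZX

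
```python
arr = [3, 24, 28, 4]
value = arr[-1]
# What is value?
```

Trace:
`arr = [3, 24, 28, 4]` → arr = [3, 24, 28, 4]
`value = arr[-1]` → value = 4
So value = 4

Answer: 4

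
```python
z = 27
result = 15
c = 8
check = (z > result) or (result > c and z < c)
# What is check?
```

Trace:
`z = 27` → z = 27
`result = 15` → result = 15
`c = 8` → c = 8
`check = (z > result) or (result > c and z < c)` → check = True
So check = True

Answer: True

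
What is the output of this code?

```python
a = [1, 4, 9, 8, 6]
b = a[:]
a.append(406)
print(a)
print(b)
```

Key concept: slice [:] creates copy.
Step by step:
`a = [1, 4, 9, 8, 6]` → a = [1, 4, 9, 8, 6]
`b = a[:]` → b = [1, 4, 9, 8, 6]
`a.append(406)` → a = [1, 4, 9, 8, 6, 406]
`print(a)` → prints [1, 4, 9, 8, 6, 406]
`print(b)` → prints [1, 4, 9, 8, 6]

Answer:
[1, 4, 9, 8, 6, 406]
[1, 4, 9, 8, 6]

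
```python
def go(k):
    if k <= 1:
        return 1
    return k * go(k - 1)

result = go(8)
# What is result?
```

go(8) = 8 * 7 * 6 * 5 * 4 * 3 * 2 * 1 = 40320

Answer: 40320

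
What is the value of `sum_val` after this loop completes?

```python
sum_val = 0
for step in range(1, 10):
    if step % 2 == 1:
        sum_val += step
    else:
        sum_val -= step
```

Add odd, subtract even
`sum_val` takes the values: 0 → 1 → -1 → 2 → -2 → 3 → -3 → 4 → -4 → 5

Answer: 5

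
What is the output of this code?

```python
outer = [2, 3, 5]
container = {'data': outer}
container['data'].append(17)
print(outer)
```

Key concept: dict holds reference to list.
Step by step:
`outer = [2, 3, 5]` → outer = [2, 3, 5]
`container = {'data': outer}` → container = {'data': [2, 3, 5]}
`container['data'].append(17)` → outer = [2, 3, 5, 17]; container = {'data': [2, 3, 5, 17]}
`print(outer)` → prints [2, 3, 5, 17]

Answer: [2, 3, 5, 17]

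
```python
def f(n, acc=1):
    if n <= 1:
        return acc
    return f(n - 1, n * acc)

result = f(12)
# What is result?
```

Accumulator trace (n, acc): (12, 1) -> (11, 12) -> (10, 132) -> (9, 1320) -> (8, 11880) -> (7, 95040) -> (6, 665280) -> (5, 3991680) -> (4, 19958400) -> (3, 79833600) -> (2, 239500800) -> (1, 479001600) -> return 479001600

Answer: 479001600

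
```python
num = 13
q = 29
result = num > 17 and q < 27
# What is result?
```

Trace:
`num = 13` → num = 13
`q = 29` → q = 29
`result = num > 17 and q < 27` → result = False
So result = False

Answer: False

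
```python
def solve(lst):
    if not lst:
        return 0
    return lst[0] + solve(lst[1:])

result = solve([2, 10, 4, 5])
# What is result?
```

2 + 10 + 4 + 5 + 0 = 21

Answer: 21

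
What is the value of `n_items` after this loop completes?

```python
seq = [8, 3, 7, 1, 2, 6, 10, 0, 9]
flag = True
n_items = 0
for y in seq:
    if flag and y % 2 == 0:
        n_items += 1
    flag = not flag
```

Count even values at even positions
`n_items` takes the values: 0 → 1 → 2 → 3

Answer: 3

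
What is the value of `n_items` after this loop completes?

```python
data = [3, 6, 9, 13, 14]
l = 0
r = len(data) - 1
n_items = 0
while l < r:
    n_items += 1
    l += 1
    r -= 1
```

Iterations until pointers meet (list length 5)
`n_items` takes the values: 0 → 1 → 2

Answer: 2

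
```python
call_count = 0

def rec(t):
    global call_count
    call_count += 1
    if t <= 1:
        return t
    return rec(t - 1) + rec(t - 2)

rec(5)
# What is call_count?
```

Calls(t) = 1 + Calls(t-1) + Calls(t-2); Calls(0)=Calls(1)=1. For t=5 this gives 15.

Answer: 15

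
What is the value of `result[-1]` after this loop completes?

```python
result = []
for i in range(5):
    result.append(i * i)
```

Last element of squares 0 to 4
`result` takes the values: [] → [0] → [0, 1] → [0, 1, 4] → [0, 1, 4, 9] → [0, 1, 4, 9, 16]
So `result[-1]` = 16

Answer: 16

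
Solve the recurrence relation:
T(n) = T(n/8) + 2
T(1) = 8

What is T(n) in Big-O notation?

Each step divides n by 8 and adds 2. After log_8(n) steps we reach T(1)=8. So T(n) = 2·log_8(n) + 8 = O(log n).

Answer: O(log n)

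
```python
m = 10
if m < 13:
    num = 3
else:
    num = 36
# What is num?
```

Trace:
`m = 10` → m = 10
`if m < 13: ...` → m < 13 is True → num = 3
So num = 3

Answer: 3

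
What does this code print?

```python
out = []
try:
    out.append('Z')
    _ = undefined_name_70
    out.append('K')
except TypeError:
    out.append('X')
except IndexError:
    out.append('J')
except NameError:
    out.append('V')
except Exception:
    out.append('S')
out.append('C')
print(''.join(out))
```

Execution trace: 'Z' (try body) → 'V' (except NameError) → 'C' (after the try/except). Output: ZVC

Answer: ZVC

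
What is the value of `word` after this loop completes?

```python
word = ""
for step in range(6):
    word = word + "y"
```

Repeat 'y' 6 times
`word` takes the values: "" → "y" → "yy" → "yyy" → "yyyy" → "yyyyy" → "yyyyyy"

Answer: "yyyyyy"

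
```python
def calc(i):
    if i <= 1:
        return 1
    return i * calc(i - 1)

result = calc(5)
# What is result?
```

calc(5) = 5 * 4 * 3 * 2 * 1 = 120

Answer: 120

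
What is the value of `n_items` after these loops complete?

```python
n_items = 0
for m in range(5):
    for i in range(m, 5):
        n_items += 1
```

Upper triangle: 5 + 4 + ... + 1
`n_items` takes the values: 0 → 1 → 2 → 3 → 4 → 5 → 6 → 7 → 8 → 9 → 10 → 11 → 12 → 13 → 14 → 15

Answer: 15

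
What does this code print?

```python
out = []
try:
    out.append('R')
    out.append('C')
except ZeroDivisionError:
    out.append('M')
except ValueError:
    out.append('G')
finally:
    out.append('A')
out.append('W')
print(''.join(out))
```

Execution trace: 'R' (try body) → 'C' (try body, no exception) → 'A' (finally) → 'W' (after the try/except). Output: RCAW

Answer: RCAW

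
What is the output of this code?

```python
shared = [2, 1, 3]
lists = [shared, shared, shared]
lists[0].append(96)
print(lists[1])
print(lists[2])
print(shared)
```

Key concept: list of same reference.
Step by step:
`shared = [2, 1, 3]` → shared = [2, 1, 3]
`lists = [shared, shared, shared]` → lists = [[2, 1, 3], [2, 1, 3], [2, 1, 3]]
`lists[0].append(96)` → shared = [2, 1, 3, 96]; lists = [[2, 1, 3, 96], [2, 1, 3, 96], [2, 1, 3, 96]]
`print(lists[1])` → prints [2, 1, 3, 96]
`print(lists[2])` → prints [2, 1, 3, 96]
`print(shared)` → prints [2, 1, 3, 96]

Answer:
[2, 1, 3, 96]
[2, 1, 3, 96]
[2, 1, 3, 96]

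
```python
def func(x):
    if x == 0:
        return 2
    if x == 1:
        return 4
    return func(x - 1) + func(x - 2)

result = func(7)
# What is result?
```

Build up from base cases: func(0)=2, func(1)=4, func(2)=6, func(3)=10, func(4)=16, func(5)=26, func(6)=42, ..., func(7)=68

Answer: 68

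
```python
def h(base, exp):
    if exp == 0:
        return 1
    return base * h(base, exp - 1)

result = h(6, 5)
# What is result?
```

h(6, 5) = 6 * 6 * 6 * 6 * 6 = 7776

Answer: 7776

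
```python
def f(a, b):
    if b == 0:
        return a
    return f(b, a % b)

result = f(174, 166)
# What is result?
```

f(174, 166) -> f(166, 8) -> f(8, 6) -> f(6, 2) -> f(2, 0) -> 2

Answer: 2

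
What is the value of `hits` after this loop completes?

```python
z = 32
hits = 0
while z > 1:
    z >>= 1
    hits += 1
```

Count right shifts until 1
`hits` takes the values: 0 → 1 → 2 → 3 → 4 → 5

Answer: 5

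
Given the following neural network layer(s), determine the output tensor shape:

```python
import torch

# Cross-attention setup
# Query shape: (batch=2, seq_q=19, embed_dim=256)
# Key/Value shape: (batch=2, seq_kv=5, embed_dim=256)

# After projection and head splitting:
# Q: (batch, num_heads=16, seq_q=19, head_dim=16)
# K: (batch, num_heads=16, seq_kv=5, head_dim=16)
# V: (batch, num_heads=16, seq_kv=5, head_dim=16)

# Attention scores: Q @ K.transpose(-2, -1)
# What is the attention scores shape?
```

Input: (2, 19, 256) -> Output: (2, 16, 19, 5)

Answer: (2, 16, 19, 5)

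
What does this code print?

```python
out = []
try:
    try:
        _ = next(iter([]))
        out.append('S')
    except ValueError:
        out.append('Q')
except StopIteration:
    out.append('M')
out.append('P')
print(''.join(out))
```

Execution trace: 'M' (outer except StopIteration) → 'P' (after the try/except). Output: MP

Answer: MP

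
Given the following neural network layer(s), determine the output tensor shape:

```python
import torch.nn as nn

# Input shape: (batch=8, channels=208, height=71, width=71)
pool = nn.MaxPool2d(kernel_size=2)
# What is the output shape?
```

Input: (8, 208, 71, 71) -> Output: (8, 208, 35, 35)

Answer: (8, 208, 35, 35)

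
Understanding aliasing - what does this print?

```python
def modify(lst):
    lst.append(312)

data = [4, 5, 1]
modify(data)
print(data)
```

Key concept: function modifies passed list.
Step by step:
`data = [4, 5, 1]` → data = [4, 5, 1]
`modify(data)` → data = [4, 5, 1, 312]
`print(data)` → prints [4, 5, 1, 312]

Answer: [4, 5, 1, 312]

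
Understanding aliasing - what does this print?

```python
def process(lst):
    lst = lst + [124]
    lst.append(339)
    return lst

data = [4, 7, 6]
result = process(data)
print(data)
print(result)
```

Key concept: rebinding parameter vs mutation.
Step by step:
`data = [4, 7, 6]` → data = [4, 7, 6]
`result = process(data)` → result = [4, 7, 6, 124, 339]
`print(data)` → prints [4, 7, 6]
`print(result)` → prints [4, 7, 6, 124, 339]

Answer:
[4, 7, 6]
[4, 7, 6, 124, 339]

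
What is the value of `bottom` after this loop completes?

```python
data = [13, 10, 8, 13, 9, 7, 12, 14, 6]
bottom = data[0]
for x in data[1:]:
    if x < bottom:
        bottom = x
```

Minimum of [13, 10, 8, 13, 9, 7, 12, 14, 6]
`bottom` takes the values: 13 → 10 → 8 → 7 → 6

Answer: 6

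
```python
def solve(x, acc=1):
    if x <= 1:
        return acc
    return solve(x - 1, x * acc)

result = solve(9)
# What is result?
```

Accumulator trace (n, acc): (9, 1) -> (8, 9) -> (7, 72) -> (6, 504) -> (5, 3024) -> (4, 15120) -> (3, 60480) -> (2, 181440) -> (1, 362880) -> return 362880

Answer: 362880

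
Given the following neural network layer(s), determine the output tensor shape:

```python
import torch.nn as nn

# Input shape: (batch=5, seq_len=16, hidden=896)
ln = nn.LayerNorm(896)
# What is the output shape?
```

Input: (5, 16, 896) -> Output: (5, 16, 896)

Answer: (5, 16, 896)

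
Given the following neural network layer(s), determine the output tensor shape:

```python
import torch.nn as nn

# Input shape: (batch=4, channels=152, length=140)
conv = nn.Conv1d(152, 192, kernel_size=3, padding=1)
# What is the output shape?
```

Input: (4, 152, 140) -> Output: (4, 192, 140)

Answer: (4, 192, 140)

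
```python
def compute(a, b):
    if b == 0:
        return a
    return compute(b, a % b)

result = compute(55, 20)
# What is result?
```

compute(55, 20) -> compute(20, 15) -> compute(15, 5) -> compute(5, 0) -> 5

Answer: 5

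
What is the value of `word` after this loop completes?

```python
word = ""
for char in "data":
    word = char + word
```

Reverse 'data'
`word` takes the values: "" → "d" → "ad" → "tad" → "atad"

Answer: "atad"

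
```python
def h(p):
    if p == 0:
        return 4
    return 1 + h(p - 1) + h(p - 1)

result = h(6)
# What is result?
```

h(p) = 1 + 2·h(p-1), h(0)=4. Closed form: (4+1)·2^6 - 1 = 319.

Answer: 319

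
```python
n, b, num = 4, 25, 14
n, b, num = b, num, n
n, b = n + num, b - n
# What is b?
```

Trace:
`n, b, num = 4, 25, 14` → n = 4; b = 25; num = 14
`n, b, num = b, num, n` → n = 25; b = 14; num = 4
`n, b = n + num, b - n` → n = 29; b = -11
So b = -11

Answer: -11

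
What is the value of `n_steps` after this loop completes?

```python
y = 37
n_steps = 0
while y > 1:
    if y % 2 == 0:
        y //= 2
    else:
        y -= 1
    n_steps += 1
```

Steps to reduce 37 to 1
`n_steps` takes the values: 0 → 1 → 2 → 3 → 4 → 5 → 6 → 7

Answer: 7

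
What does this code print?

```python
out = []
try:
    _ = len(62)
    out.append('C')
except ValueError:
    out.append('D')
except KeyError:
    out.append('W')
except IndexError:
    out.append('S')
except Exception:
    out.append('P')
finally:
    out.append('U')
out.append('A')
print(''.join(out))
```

Execution trace: 'P' (except Exception) → 'U' (finally) → 'A' (after the try/except). Output: PUA

Answer: PUA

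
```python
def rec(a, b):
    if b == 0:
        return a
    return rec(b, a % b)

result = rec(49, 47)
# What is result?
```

rec(49, 47) -> rec(47, 2) -> rec(2, 1) -> rec(1, 0) -> 1

Answer: 1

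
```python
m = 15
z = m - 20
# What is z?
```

Trace:
`m = 15` → m = 15
`z = m - 20` → z = -5
So z = -5

Answer: -5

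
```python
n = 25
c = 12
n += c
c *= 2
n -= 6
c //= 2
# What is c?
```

Trace:
`n = 25` → n = 25
`c = 12` → c = 12
`n += c` → n = 37
`c *= 2` → c = 24
`n -= 6` → n = 31
`c //= 2` → c = 12
So c = 12

Answer: 12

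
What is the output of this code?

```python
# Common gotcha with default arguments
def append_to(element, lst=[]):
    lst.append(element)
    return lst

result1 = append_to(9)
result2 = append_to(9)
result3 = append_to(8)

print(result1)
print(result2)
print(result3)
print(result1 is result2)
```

Key concept: mutable default argument gotcha.
Step by step:
`result1 = append_to(9)` → result1 = [9]
`result2 = append_to(9)` → result1 = [9, 9] (same object as result2); result2 = [9, 9] (same object as result1)
`result3 = append_to(8)` → result1 = [9, 9, 8] (same object as result2, result3); result2 = [9, 9, 8] (same object as result1, result3); result3 = [9, 9, 8] (same object as result1, result2)
`print(result1)` → prints [9, 9, 8]
`print(result2)` → prints [9, 9, 8]
`print(result3)` → prints [9, 9, 8]
`print(result1 is result2)` → prints True

Answer:
[9, 9, 8]
[9, 9, 8]
[9, 9, 8]
True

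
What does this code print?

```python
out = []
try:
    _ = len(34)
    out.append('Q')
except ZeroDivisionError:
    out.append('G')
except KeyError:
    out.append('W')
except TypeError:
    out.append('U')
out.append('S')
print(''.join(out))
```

Execution trace: 'U' (except TypeError) → 'S' (after the try/except). Output: US

Answer: US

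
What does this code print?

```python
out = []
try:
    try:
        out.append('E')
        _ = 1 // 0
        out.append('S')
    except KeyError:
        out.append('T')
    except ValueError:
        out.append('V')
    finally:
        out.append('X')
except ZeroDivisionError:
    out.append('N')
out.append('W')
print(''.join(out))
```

Execution trace: 'E' (inner try body) → 'X' (inner finally) → 'N' (outer except ZeroDivisionError) → 'W' (after the try/except). Output: EXNW

Answer: EXNW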